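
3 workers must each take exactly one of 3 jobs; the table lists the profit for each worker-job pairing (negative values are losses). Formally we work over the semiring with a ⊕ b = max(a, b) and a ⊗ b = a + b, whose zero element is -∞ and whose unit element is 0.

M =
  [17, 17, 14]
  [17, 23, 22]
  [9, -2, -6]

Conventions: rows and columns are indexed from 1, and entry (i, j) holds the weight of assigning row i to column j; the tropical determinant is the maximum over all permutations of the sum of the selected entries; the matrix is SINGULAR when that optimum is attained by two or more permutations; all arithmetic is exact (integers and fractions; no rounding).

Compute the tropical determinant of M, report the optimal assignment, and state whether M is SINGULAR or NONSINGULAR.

σ = (1, 2, 3): 17 + 23 + (-6) = 34
σ = (1, 3, 2): 17 + 22 + (-2) = 37
σ = (2, 1, 3): 17 + 17 + (-6) = 28
σ = (2, 3, 1): 17 + 22 + 9 = 48
σ = (3, 1, 2): 14 + 17 + (-2) = 29
σ = (3, 2, 1): 14 + 23 + 9 = 46
Optimal value attained by: σ = (2, 3, 1).
Answer: det⊕(M) = 48; verdict: NONSINGULAR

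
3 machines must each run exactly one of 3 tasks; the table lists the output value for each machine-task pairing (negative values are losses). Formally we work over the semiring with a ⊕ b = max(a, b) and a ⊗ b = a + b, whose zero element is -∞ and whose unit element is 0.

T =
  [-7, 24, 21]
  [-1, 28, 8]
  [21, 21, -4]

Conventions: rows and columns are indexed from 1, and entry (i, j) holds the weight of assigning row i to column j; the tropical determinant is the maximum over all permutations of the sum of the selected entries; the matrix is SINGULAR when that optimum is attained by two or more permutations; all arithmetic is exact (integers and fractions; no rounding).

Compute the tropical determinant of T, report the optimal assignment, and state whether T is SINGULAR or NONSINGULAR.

σ = (1, 2, 3): (-7) + 28 + (-4) = 17
σ = (1, 3, 2): (-7) + 8 + 21 = 22
σ = (2, 1, 3): 24 + (-1) + (-4) = 19
σ = (2, 3, 1): 24 + 8 + 21 = 53
σ = (3, 1, 2): 21 + (-1) + 21 = 41
σ = (3, 2, 1): 21 + 28 + 21 = 70
Optimal value attained by: σ = (3, 2, 1).
Answer: det⊕(T) = 70; verdict: NONSINGULAR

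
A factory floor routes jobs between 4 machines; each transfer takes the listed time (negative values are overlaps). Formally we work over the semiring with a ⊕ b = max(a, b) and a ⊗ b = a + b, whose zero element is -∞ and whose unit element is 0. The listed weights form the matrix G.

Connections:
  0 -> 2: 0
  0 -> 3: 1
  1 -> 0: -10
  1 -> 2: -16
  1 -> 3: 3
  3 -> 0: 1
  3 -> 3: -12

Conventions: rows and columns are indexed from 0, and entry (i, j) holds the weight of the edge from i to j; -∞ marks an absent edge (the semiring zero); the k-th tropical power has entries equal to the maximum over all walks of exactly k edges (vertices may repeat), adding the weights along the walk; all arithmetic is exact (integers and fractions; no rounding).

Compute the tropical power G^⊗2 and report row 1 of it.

G^⊗2:
  [2, -∞, -∞, -11]
  [4, -∞, -10, -9]
  [-∞, -∞, -∞, -∞]
  [-11, -∞, 1, 2]
Answer: row 1 of G^⊗2 = [4, -∞, -10, -9]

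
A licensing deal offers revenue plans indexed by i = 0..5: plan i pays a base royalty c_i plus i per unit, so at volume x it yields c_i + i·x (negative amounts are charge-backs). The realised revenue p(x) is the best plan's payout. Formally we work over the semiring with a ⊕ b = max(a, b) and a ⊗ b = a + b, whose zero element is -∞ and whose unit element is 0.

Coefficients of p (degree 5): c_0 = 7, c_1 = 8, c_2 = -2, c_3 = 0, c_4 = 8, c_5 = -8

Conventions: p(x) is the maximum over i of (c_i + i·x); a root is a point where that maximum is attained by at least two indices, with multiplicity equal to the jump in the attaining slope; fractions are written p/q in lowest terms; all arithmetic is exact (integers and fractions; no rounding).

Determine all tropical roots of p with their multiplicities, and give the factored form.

hull edge (i=0, c=7) to (i=1, c=8): slope 1, span 1
hull edge (i=1, c=8) to (i=4, c=8): slope 0, span 3
hull edge (i=4, c=8) to (i=5, c=-8): slope -16, span 1
Factored form: p(x) = -8 ⊗ (x ⊕ (-1)) ⊗ (x ⊕ 0) ⊗ (x ⊕ 0) ⊗ (x ⊕ 0) ⊗ (x ⊕ 16)
Answer: roots = -1 (mult 1), 0 (mult 3), 16 (mult 1)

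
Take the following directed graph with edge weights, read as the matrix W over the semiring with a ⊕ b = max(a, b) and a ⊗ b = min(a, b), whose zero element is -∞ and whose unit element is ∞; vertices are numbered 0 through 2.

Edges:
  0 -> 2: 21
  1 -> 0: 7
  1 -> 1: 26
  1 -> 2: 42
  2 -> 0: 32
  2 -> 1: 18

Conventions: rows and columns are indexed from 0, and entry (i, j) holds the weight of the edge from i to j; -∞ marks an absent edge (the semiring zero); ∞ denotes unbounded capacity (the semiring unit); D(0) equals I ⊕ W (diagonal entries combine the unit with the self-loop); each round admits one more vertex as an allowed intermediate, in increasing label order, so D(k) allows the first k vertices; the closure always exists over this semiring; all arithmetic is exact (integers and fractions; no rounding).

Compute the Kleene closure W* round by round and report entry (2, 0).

D(0):
  [∞, -∞, 21]
  [7, ∞, 42]
  [32, 18, ∞]
D(1):
  [∞, -∞, 21]
  [7, ∞, 42]
  [32, 18, ∞]
D(2):
  [∞, -∞, 21]
  [7, ∞, 42]
  [32, 18, ∞]
D(3):
  [∞, 18, 21]
  [32, ∞, 42]
  [32, 18, ∞]
Answer: W*[2][0] = 32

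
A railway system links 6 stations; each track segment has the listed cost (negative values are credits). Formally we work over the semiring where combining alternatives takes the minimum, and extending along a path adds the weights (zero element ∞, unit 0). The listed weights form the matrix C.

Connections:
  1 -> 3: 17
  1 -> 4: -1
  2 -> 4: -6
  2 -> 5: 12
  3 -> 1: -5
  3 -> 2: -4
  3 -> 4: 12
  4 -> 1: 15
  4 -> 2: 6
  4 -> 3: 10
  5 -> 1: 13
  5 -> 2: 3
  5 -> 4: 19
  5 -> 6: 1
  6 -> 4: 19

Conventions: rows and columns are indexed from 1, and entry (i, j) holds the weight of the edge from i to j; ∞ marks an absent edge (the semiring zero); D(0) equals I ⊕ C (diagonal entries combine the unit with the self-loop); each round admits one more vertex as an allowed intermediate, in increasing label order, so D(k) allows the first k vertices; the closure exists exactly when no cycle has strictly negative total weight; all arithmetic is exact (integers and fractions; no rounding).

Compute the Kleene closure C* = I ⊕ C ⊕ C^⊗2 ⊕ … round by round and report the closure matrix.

D(0):
  [0, ∞, 17, -1, ∞, ∞]
  [∞, 0, ∞, -6, 12, ∞]
  [-5, -4, 0, 12, ∞, ∞]
  [15, 6, 10, 0, ∞, ∞]
  [13, 3, ∞, 19, 0, 1]
  [∞, ∞, ∞, 19, ∞, 0]
D(1):
  [0, ∞, 17, -1, ∞, ∞]
  [∞, 0, ∞, -6, 12, ∞]
  [-5, -4, 0, -6, ∞, ∞]
  [15, 6, 10, 0, ∞, ∞]
  [13, 3, 30, 12, 0, 1]
  [∞, ∞, ∞, 19, ∞, 0]
D(2):
  [0, ∞, 17, -1, ∞, ∞]
  [∞, 0, ∞, -6, 12, ∞]
  [-5, -4, 0, -10, 8, ∞]
  [15, 6, 10, 0, 18, ∞]
  [13, 3, 30, -3, 0, 1]
  [∞, ∞, ∞, 19, ∞, 0]
D(3):
  [0, 13, 17, -1, 25, ∞]
  [∞, 0, ∞, -6, 12, ∞]
  [-5, -4, 0, -10, 8, ∞]
  [5, 6, 10, 0, 18, ∞]
  [13, 3, 30, -3, 0, 1]
  [∞, ∞, ∞, 19, ∞, 0]
D(4):
  [0, 5, 9, -1, 17, ∞]
  [-1, 0, 4, -6, 12, ∞]
  [-5, -4, 0, -10, 8, ∞]
  [5, 6, 10, 0, 18, ∞]
  [2, 3, 7, -3, 0, 1]
  [24, 25, 29, 19, 37, 0]
D(5):
  [0, 5, 9, -1, 17, 18]
  [-1, 0, 4, -6, 12, 13]
  [-5, -4, 0, -10, 8, 9]
  [5, 6, 10, 0, 18, 19]
  [2, 3, 7, -3, 0, 1]
  [24, 25, 29, 19, 37, 0]
D(6):
  [0, 5, 9, -1, 17, 18]
  [-1, 0, 4, -6, 12, 13]
  [-5, -4, 0, -10, 8, 9]
  [5, 6, 10, 0, 18, 19]
  [2, 3, 7, -3, 0, 1]
  [24, 25, 29, 19, 37, 0]
Answer: C* = [[0, 5, 9, -1, 17, 18], [-1, 0, 4, -6, 12, 13], [-5, -4, 0, -10, 8, 9], [5, 6, 10, 0, 18, 19], [2, 3, 7, -3, 0, 1], [24, 25, 29, 19, 37, 0]]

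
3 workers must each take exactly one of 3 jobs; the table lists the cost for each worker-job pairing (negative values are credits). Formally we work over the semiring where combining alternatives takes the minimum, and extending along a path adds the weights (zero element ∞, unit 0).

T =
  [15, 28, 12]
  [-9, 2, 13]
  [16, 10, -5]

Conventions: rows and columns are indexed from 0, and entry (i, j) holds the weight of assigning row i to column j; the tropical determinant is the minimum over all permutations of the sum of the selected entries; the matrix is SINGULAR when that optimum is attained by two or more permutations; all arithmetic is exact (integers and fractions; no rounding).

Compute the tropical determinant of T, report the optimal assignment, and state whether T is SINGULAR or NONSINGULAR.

σ = (0, 1, 2): 15 + 2 + (-5) = 12
σ = (0, 2, 1): 15 + 13 + 10 = 38
σ = (1, 0, 2): 28 + (-9) + (-5) = 14
σ = (1, 2, 0): 28 + 13 + 16 = 57
σ = (2, 0, 1): 12 + (-9) + 10 = 13
σ = (2, 1, 0): 12 + 2 + 16 = 30
Optimal value attained by: σ = (0, 1, 2).
Answer: det⊕(T) = 12; verdict: NONSINGULAR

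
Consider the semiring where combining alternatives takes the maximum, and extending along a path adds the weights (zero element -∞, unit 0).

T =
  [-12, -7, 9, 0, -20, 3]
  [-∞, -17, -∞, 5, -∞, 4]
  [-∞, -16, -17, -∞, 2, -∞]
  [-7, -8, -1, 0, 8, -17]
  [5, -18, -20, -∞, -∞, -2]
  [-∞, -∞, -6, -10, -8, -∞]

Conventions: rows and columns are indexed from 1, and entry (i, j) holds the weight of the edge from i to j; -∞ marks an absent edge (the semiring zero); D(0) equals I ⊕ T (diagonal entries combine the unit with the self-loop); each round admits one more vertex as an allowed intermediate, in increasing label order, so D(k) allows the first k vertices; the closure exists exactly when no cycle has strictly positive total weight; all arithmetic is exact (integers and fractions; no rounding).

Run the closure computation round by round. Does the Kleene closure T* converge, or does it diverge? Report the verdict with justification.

D(0):
  [0, -7, 9, 0, -20, 3]
  [-∞, 0, -∞, 5, -∞, 4]
  [-∞, -16, 0, -∞, 2, -∞]
  [-7, -8, -1, 0, 8, -17]
  [5, -18, -20, -∞, 0, -2]
  [-∞, -∞, -6, -10, -8, 0]
D(1):
  [0, -7, 9, 0, -20, 3]
  [-∞, 0, -∞, 5, -∞, 4]
  [-∞, -16, 0, -∞, 2, -∞]
  [-7, -8, 2, 0, 8, -4]
  [5, -2, 14, 5, 0, 8]
  [-∞, -∞, -6, -10, -8, 0]
D(2):
  [0, -7, 9, 0, -20, 3]
  [-∞, 0, -∞, 5, -∞, 4]
  [-∞, -16, 0, -11, 2, -12]
  [-7, -8, 2, 0, 8, -4]
  [5, -2, 14, 5, 0, 8]
  [-∞, -∞, -6, -10, -8, 0]
Detection: at round 3, diagonal entry (5, 5) turns strictly positive.
Key observation: the cycle 5->1->3->5 has total weight 5 + 9 + 2, which is strictly positive.
Answer: DIVERGES — positive cycle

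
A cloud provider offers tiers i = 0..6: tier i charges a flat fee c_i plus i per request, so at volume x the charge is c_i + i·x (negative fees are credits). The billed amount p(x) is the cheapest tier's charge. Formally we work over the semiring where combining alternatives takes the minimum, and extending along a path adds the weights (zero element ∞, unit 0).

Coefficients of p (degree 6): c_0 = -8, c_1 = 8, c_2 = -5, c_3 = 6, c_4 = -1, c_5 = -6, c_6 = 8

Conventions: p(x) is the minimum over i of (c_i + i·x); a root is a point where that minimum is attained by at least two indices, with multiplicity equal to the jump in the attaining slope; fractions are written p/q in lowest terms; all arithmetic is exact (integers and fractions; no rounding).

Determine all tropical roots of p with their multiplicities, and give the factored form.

hull edge (i=0, c=-8) to (i=5, c=-6): slope 2/5, span 5
hull edge (i=5, c=-6) to (i=6, c=8): slope 14, span 1
Factored form: p(x) = 8 ⊗ (x ⊕ (-14)) ⊗ (x ⊕ (-2/5)) ⊗ (x ⊕ (-2/5)) ⊗ (x ⊕ (-2/5)) ⊗ (x ⊕ (-2/5)) ⊗ (x ⊕ (-2/5))
Answer: roots = -14 (mult 1), -2/5 (mult 5)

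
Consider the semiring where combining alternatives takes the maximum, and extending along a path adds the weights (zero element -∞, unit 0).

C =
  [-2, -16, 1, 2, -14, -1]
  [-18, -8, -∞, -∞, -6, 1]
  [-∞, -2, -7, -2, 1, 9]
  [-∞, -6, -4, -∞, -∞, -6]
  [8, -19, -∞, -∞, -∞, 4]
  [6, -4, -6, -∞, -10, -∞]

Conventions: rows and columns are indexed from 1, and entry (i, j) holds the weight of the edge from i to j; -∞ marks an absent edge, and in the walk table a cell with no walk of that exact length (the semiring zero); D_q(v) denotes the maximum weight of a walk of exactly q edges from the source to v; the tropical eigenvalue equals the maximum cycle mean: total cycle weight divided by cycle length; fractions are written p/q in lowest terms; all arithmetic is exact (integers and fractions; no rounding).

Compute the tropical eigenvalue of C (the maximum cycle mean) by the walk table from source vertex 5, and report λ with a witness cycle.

q=0: [-∞, -∞, -∞, -∞, 0, -∞]
q=1: [8, -19, -∞, -∞, -∞, 4]
q=2: [10, 0, 9, 10, -6, 7]
q=3: [13, 7, 11, 12, 10, 18]
q=4: [24, 14, 14, 15, 12, 20]
q=5: [26, 16, 25, 26, 15, 23]
q=6: [29, 23, 27, 28, 26, 34]
Optimal cycle mean attained by: cycle 1->3->6->1, total 1 + 9 + 6, length 3.
Answer: λ = 16/3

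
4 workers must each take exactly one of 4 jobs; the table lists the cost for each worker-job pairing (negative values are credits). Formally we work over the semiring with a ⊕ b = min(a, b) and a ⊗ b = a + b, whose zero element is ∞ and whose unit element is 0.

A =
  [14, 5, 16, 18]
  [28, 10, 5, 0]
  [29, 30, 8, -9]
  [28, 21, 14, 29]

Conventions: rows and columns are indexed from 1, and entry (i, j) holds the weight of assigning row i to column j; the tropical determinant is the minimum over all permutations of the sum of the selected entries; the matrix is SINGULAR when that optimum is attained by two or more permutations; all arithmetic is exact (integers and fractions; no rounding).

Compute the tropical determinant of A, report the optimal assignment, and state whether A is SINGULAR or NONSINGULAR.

σ = (1, 2, 3, 4): 14 + 10 + 8 + 29 = 61
σ = (1, 2, 4, 3): 14 + 10 + (-9) + 14 = 29
σ = (1, 3, 2, 4): 14 + 5 + 30 + 29 = 78
σ = (1, 3, 4, 2): 14 + 5 + (-9) + 21 = 31
σ = (1, 4, 2, 3): 14 + 0 + 30 + 14 = 58
σ = (1, 4, 3, 2): 14 + 0 + 8 + 21 = 43
σ = (2, 1, 3, 4): 5 + 28 + 8 + 29 = 70
σ = (2, 1, 4, 3): 5 + 28 + (-9) + 14 = 38
σ = (2, 3, 1, 4): 5 + 5 + 29 + 29 = 68
σ = (2, 3, 4, 1): 5 + 5 + (-9) + 28 = 29
σ = (2, 4, 1, 3): 5 + 0 + 29 + 14 = 48
σ = (2, 4, 3, 1): 5 + 0 + 8 + 28 = 41
σ = (3, 1, 2, 4): 16 + 28 + 30 + 29 = 103
σ = (3, 1, 4, 2): 16 + 28 + (-9) + 21 = 56
σ = (3, 2, 1, 4): 16 + 10 + 29 + 29 = 84
σ = (3, 2, 4, 1): 16 + 10 + (-9) + 28 = 45
σ = (3, 4, 1, 2): 16 + 0 + 29 + 21 = 66
σ = (3, 4, 2, 1): 16 + 0 + 30 + 28 = 74
σ = (4, 1, 2, 3): 18 + 28 + 30 + 14 = 90
σ = (4, 1, 3, 2): 18 + 28 + 8 + 21 = 75
σ = (4, 2, 1, 3): 18 + 10 + 29 + 14 = 71
σ = (4, 2, 3, 1): 18 + 10 + 8 + 28 = 64
σ = (4, 3, 1, 2): 18 + 5 + 29 + 21 = 73
σ = (4, 3, 2, 1): 18 + 5 + 30 + 28 = 81
Optimal value attained by: σ = (1, 2, 4, 3).
Answer: det⊕(A) = 29; verdict: SINGULAR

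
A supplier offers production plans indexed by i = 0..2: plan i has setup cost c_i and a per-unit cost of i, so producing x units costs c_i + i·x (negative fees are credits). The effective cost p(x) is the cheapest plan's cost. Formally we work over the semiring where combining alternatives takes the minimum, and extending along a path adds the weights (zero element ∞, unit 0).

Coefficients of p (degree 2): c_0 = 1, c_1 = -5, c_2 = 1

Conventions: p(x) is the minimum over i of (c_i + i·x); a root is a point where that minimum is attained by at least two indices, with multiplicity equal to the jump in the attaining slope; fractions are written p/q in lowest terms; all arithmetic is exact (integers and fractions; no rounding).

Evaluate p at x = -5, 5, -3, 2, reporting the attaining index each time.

p(-5) = min(1+0·(-5)=1, -5+1·(-5)=-10, 1+2·(-5)=-9) = -10 (attained by i=1)
p(5) = min(1+0·5=1, -5+1·5=0, 1+2·5=11) = 0 (attained by i=1)
p(-3) = min(1+0·(-3)=1, -5+1·(-3)=-8, 1+2·(-3)=-5) = -8 (attained by i=1)
p(2) = min(1+0·2=1, -5+1·2=-3, 1+2·2=5) = -3 (attained by i=1)
Answer: p(-5) = -10; p(5) = 0; p(-3) = -8; p(2) = -3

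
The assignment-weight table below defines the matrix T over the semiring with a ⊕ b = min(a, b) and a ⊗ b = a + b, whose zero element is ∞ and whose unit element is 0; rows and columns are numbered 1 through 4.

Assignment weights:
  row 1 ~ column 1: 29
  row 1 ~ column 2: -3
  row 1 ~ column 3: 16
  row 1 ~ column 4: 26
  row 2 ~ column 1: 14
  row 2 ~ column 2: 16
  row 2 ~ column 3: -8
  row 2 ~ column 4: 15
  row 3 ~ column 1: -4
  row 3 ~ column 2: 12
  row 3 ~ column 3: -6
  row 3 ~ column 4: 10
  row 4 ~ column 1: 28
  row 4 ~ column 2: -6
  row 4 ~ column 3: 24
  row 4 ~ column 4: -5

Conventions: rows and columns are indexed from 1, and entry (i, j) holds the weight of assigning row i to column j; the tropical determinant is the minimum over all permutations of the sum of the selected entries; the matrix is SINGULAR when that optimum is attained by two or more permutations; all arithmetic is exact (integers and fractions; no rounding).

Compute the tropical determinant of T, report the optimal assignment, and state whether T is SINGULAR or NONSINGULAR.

σ = (1, 2, 3, 4): 29 + 16 + (-6) + (-5) = 34
σ = (1, 2, 4, 3): 29 + 16 + 10 + 24 = 79
σ = (1, 3, 2, 4): 29 + (-8) + 12 + (-5) = 28
σ = (1, 3, 4, 2): 29 + (-8) + 10 + (-6) = 25
σ = (1, 4, 2, 3): 29 + 15 + 12 + 24 = 80
σ = (1, 4, 3, 2): 29 + 15 + (-6) + (-6) = 32
σ = (2, 1, 3, 4): (-3) + 14 + (-6) + (-5) = 0
σ = (2, 1, 4, 3): (-3) + 14 + 10 + 24 = 45
σ = (2, 3, 1, 4): (-3) + (-8) + (-4) + (-5) = -20
σ = (2, 3, 4, 1): (-3) + (-8) + 10 + 28 = 27
σ = (2, 4, 1, 3): (-3) + 15 + (-4) + 24 = 32
σ = (2, 4, 3, 1): (-3) + 15 + (-6) + 28 = 34
σ = (3, 1, 2, 4): 16 + 14 + 12 + (-5) = 37
σ = (3, 1, 4, 2): 16 + 14 + 10 + (-6) = 34
σ = (3, 2, 1, 4): 16 + 16 + (-4) + (-5) = 23
σ = (3, 2, 4, 1): 16 + 16 + 10 + 28 = 70
σ = (3, 4, 1, 2): 16 + 15 + (-4) + (-6) = 21
σ = (3, 4, 2, 1): 16 + 15 + 12 + 28 = 71
σ = (4, 1, 2, 3): 26 + 14 + 12 + 24 = 76
σ = (4, 1, 3, 2): 26 + 14 + (-6) + (-6) = 28
σ = (4, 2, 1, 3): 26 + 16 + (-4) + 24 = 62
σ = (4, 2, 3, 1): 26 + 16 + (-6) + 28 = 64
σ = (4, 3, 1, 2): 26 + (-8) + (-4) + (-6) = 8
σ = (4, 3, 2, 1): 26 + (-8) + 12 + 28 = 58
Optimal value attained by: σ = (2, 3, 1, 4).
Answer: det⊕(T) = -20; verdict: NONSINGULAR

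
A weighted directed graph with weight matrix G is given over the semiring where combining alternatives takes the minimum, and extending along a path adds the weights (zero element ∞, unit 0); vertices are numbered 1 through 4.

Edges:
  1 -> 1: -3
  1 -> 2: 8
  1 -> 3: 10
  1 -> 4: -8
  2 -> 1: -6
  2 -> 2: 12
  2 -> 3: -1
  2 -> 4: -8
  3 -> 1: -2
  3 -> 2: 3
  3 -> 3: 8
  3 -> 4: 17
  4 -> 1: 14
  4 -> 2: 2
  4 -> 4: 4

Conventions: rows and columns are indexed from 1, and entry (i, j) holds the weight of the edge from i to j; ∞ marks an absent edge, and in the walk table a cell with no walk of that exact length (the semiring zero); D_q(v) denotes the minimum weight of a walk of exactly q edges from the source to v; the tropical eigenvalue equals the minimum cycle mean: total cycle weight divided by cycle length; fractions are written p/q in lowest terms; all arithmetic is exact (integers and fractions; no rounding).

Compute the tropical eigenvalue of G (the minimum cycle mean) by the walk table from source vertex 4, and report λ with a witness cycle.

q=0: [∞, ∞, ∞, 0]
q=1: [14, 2, ∞, 4]
q=2: [-4, 6, 1, -6]
q=3: [-7, -4, 5, -12]
q=4: [-10, -10, -5, -15]
Optimal cycle mean attained by: cycle 1->4->2->1, total (-8) + 2 + (-6), length 3.
Answer: λ = -4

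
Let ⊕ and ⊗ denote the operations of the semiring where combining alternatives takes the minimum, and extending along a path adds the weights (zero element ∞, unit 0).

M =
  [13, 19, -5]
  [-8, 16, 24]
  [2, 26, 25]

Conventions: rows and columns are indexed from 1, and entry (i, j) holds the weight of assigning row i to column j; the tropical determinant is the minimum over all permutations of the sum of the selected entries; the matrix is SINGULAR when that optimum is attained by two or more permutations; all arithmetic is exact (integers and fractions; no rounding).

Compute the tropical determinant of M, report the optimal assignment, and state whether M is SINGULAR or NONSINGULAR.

σ = (1, 2, 3): 13 + 16 + 25 = 54
σ = (1, 3, 2): 13 + 24 + 26 = 63
σ = (2, 1, 3): 19 + (-8) + 25 = 36
σ = (2, 3, 1): 19 + 24 + 2 = 45
σ = (3, 1, 2): (-5) + (-8) + 26 = 13
σ = (3, 2, 1): (-5) + 16 + 2 = 13
Optimal value attained by: σ = (3, 1, 2).
Answer: det⊕(M) = 13; verdict: SINGULAR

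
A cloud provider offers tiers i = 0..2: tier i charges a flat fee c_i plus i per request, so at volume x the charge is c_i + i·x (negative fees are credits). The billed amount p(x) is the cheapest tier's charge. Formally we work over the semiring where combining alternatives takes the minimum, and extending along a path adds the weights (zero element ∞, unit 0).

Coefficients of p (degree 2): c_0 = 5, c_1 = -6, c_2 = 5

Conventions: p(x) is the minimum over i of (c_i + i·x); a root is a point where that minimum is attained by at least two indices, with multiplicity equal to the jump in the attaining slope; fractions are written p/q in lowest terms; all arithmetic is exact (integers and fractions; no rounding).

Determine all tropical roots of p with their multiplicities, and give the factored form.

hull edge (i=0, c=5) to (i=1, c=-6): slope -11, span 1
hull edge (i=1, c=-6) to (i=2, c=5): slope 11, span 1
Factored form: p(x) = 5 ⊗ (x ⊕ (-11)) ⊗ (x ⊕ 11)
Answer: roots = -11 (mult 1), 11 (mult 1)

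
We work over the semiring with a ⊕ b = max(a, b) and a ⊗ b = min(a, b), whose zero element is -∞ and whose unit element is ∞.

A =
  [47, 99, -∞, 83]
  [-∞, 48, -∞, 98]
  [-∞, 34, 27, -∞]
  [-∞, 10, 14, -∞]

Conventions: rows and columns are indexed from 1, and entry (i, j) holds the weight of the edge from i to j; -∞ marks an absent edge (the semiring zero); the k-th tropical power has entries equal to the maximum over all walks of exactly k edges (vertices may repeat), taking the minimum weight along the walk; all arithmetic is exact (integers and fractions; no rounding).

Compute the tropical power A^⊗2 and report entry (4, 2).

A^⊗2:
  [47, 48, 14, 98]
  [-∞, 48, 14, 48]
  [-∞, 34, 27, 34]
  [-∞, 14, 14, 10]
Key observation: the optimum is the walk 4->3->2, with weight 14 min 34 = 14.
Optimal value attained by: walk 4->3->2.
Answer: (A^⊗2)[4][2] = 14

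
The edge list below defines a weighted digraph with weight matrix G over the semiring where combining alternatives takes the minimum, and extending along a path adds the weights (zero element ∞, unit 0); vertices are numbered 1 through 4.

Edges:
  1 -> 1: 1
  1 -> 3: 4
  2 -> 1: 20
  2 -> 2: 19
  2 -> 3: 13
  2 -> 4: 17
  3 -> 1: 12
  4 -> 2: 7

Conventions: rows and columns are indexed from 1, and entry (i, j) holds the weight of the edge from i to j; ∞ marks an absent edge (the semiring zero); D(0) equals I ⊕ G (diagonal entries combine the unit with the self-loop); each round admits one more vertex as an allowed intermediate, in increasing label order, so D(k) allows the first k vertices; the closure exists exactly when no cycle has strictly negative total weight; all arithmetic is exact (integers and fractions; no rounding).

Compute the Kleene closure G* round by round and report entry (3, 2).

D(0):
  [0, ∞, 4, ∞]
  [20, 0, 13, 17]
  [12, ∞, 0, ∞]
  [∞, 7, ∞, 0]
D(1):
  [0, ∞, 4, ∞]
  [20, 0, 13, 17]
  [12, ∞, 0, ∞]
  [∞, 7, ∞, 0]
D(2):
  [0, ∞, 4, ∞]
  [20, 0, 13, 17]
  [12, ∞, 0, ∞]
  [27, 7, 20, 0]
D(3):
  [0, ∞, 4, ∞]
  [20, 0, 13, 17]
  [12, ∞, 0, ∞]
  [27, 7, 20, 0]
D(4):
  [0, ∞, 4, ∞]
  [20, 0, 13, 17]
  [12, ∞, 0, ∞]
  [27, 7, 20, 0]
Answer: G*[3][2] = ∞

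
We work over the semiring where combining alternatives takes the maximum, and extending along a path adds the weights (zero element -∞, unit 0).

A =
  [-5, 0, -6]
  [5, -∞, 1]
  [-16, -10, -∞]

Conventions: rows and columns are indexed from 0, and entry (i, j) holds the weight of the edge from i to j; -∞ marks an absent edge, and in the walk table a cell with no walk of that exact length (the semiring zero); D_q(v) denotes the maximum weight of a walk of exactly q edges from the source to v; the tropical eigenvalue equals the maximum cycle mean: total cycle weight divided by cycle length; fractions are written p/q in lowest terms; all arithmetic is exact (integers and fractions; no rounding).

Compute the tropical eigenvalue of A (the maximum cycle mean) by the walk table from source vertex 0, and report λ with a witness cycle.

q=0: [0, -∞, -∞]
q=1: [-5, 0, -6]
q=2: [5, -5, 1]
q=3: [0, 5, -1]
Optimal cycle mean attained by: cycle 0->1->0, total 0 + 5, length 2.
Answer: λ = 5/2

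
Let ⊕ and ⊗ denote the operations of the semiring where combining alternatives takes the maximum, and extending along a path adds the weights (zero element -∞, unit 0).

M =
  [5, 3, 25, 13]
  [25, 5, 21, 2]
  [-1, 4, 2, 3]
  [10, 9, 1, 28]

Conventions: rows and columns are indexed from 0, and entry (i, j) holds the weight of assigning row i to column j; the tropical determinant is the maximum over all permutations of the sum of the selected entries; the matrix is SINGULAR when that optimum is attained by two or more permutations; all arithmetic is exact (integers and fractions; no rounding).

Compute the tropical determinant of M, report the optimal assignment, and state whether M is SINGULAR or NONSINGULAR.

σ = (0, 1, 2, 3): 5 + 5 + 2 + 28 = 40
σ = (0, 1, 3, 2): 5 + 5 + 3 + 1 = 14
σ = (0, 2, 1, 3): 5 + 21 + 4 + 28 = 58
σ = (0, 2, 3, 1): 5 + 21 + 3 + 9 = 38
σ = (0, 3, 1, 2): 5 + 2 + 4 + 1 = 12
σ = (0, 3, 2, 1): 5 + 2 + 2 + 9 = 18
σ = (1, 0, 2, 3): 3 + 25 + 2 + 28 = 58
σ = (1, 0, 3, 2): 3 + 25 + 3 + 1 = 32
σ = (1, 2, 0, 3): 3 + 21 + (-1) + 28 = 51
σ = (1, 2, 3, 0): 3 + 21 + 3 + 10 = 37
σ = (1, 3, 0, 2): 3 + 2 + (-1) + 1 = 5
σ = (1, 3, 2, 0): 3 + 2 + 2 + 10 = 17
σ = (2, 0, 1, 3): 25 + 25 + 4 + 28 = 82
σ = (2, 0, 3, 1): 25 + 25 + 3 + 9 = 62
σ = (2, 1, 0, 3): 25 + 5 + (-1) + 28 = 57
σ = (2, 1, 3, 0): 25 + 5 + 3 + 10 = 43
σ = (2, 3, 0, 1): 25 + 2 + (-1) + 9 = 35
σ = (2, 3, 1, 0): 25 + 2 + 4 + 10 = 41
σ = (3, 0, 1, 2): 13 + 25 + 4 + 1 = 43
σ = (3, 0, 2, 1): 13 + 25 + 2 + 9 = 49
σ = (3, 1, 0, 2): 13 + 5 + (-1) + 1 = 18
σ = (3, 1, 2, 0): 13 + 5 + 2 + 10 = 30
σ = (3, 2, 0, 1): 13 + 21 + (-1) + 9 = 42
σ = (3, 2, 1, 0): 13 + 21 + 4 + 10 = 48
Optimal value attained by: σ = (2, 0, 1, 3).
Answer: det⊕(M) = 82; verdict: NONSINGULAR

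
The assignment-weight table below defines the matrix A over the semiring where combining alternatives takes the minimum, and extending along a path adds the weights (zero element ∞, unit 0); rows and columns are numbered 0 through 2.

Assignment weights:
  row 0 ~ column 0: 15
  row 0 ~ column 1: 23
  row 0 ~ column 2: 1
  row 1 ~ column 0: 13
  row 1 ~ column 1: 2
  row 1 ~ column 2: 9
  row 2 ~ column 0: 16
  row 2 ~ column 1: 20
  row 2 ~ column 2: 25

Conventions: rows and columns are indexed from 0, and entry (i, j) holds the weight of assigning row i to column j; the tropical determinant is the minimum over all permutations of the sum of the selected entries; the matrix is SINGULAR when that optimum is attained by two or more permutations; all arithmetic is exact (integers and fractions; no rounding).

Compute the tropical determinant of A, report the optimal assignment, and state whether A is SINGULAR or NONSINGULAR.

σ = (0, 1, 2): 15 + 2 + 25 = 42
σ = (0, 2, 1): 15 + 9 + 20 = 44
σ = (1, 0, 2): 23 + 13 + 25 = 61
σ = (1, 2, 0): 23 + 9 + 16 = 48
σ = (2, 0, 1): 1 + 13 + 20 = 34
σ = (2, 1, 0): 1 + 2 + 16 = 19
Optimal value attained by: σ = (2, 1, 0).
Answer: det⊕(A) = 19; verdict: NONSINGULAR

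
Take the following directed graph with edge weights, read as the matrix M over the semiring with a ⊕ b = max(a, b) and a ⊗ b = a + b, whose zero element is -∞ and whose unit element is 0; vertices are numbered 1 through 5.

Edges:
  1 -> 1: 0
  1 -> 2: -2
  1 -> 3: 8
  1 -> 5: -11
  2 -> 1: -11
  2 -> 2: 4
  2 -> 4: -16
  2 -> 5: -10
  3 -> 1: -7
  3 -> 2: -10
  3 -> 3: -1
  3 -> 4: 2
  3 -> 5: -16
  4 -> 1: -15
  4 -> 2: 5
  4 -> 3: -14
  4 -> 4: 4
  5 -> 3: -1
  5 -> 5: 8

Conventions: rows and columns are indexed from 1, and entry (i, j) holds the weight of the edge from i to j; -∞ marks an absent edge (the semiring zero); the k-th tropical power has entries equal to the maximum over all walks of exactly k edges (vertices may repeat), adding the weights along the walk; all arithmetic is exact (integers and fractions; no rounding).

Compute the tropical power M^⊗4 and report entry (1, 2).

M^⊗2:
  [1, 2, 8, 10, -3]
  [-7, 8, -3, -12, -2]
  [-7, 7, 1, 6, -8]
  [-6, 9, -7, 8, -5]
  [-8, -11, 7, 1, 16]
M^⊗3:
  [1, 15, 9, 14, 5]
  [-3, 12, 1, -1, 6]
  [-4, 11, 1, 10, 0]
  [-2, 13, 2, 12, 3]
  [0, 6, 15, 9, 24]
M^⊗4:
  [4, 19, 9, 18, 13]
  [1, 16, 5, 3, 14]
  [0, 15, 4, 14, 8]
  [2, 17, 6, 16, 11]
  [8, 14, 23, 17, 32]
Key observation: the optimum is the walk 1->3->4->2->2, with weight 8 + 2 + 5 + 4 = 19.
Optimal value attained by: walk 1->3->4->2->2.
Answer: (M^⊗4)[1][2] = 19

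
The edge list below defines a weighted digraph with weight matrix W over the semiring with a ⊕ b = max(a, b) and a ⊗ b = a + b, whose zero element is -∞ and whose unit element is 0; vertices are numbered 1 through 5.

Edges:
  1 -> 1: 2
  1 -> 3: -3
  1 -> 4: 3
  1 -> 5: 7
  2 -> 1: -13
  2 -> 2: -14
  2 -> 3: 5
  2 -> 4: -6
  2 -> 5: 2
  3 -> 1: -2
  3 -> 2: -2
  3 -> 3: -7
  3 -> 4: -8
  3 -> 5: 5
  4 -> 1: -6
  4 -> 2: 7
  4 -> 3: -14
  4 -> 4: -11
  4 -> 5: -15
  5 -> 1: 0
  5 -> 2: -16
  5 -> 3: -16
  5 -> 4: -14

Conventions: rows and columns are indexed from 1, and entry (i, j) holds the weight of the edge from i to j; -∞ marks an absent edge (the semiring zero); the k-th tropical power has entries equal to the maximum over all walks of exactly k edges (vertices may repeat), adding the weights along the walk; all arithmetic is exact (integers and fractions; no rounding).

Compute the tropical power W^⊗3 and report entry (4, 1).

W^⊗2:
  [7, 10, -1, 5, 9]
  [3, 3, -2, -3, 10]
  [5, -1, 3, 1, 5]
  [-4, -4, 12, 1, 9]
  [2, -7, -3, 3, 7]
W^⊗3:
  [9, 12, 15, 10, 14]
  [10, 4, 8, 6, 10]
  [7, 8, 4, 8, 12]
  [10, 10, 5, 4, 17]
  [7, 10, -1, 5, 9]
Key observation: the optimum is the walk 4->2->3->1, with weight 7 + 5 + (-2) = 10.
Optimal value attained by: walk 4->2->3->1.
Answer: (W^⊗3)[4][1] = 10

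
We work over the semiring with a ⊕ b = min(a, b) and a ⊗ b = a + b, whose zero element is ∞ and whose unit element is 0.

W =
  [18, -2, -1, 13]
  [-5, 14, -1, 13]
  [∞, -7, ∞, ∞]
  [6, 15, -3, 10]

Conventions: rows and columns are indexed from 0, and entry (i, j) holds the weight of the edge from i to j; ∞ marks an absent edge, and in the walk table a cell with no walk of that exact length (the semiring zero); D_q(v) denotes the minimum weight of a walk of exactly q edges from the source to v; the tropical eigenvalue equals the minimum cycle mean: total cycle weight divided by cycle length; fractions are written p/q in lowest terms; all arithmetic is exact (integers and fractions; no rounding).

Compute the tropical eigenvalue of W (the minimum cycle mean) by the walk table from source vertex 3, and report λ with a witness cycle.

q=0: [∞, ∞, ∞, 0]
q=1: [6, 15, -3, 10]
q=2: [10, -10, 5, 19]
q=3: [-15, -2, -11, 3]
q=4: [-7, -18, -16, -2]
Optimal cycle mean attained by: cycle 0->2->1->0, total (-1) + (-7) + (-5), length 3.
Answer: λ = -13/3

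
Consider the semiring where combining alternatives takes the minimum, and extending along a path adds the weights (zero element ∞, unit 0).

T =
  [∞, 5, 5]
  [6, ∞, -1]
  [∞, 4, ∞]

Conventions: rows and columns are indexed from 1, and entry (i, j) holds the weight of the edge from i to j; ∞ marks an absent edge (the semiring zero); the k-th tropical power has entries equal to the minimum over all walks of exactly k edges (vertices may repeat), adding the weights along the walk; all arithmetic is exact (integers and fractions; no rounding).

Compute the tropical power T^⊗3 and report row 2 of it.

T^⊗2:
  [11, 9, 4]
  [∞, 3, 11]
  [10, ∞, 3]
T^⊗3:
  [15, 8, 8]
  [9, 15, 2]
  [∞, 7, 15]
Answer: row 2 of T^⊗3 = [9, 15, 2]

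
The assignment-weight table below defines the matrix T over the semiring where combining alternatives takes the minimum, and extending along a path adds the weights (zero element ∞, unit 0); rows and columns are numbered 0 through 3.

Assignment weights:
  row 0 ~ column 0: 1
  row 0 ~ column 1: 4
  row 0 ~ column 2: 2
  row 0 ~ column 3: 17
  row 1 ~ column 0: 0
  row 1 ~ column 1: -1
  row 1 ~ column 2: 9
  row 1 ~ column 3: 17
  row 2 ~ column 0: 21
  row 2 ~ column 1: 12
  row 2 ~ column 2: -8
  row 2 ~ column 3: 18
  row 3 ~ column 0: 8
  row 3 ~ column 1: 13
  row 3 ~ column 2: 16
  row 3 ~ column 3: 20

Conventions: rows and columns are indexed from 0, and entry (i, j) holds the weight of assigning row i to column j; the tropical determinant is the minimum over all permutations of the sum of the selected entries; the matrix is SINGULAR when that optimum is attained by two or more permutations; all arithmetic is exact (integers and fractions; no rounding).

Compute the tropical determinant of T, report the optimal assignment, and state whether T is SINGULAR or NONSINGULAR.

σ = (0, 1, 2, 3): 1 + (-1) + (-8) + 20 = 12
σ = (0, 1, 3, 2): 1 + (-1) + 18 + 16 = 34
σ = (0, 2, 1, 3): 1 + 9 + 12 + 20 = 42
σ = (0, 2, 3, 1): 1 + 9 + 18 + 13 = 41
σ = (0, 3, 1, 2): 1 + 17 + 12 + 16 = 46
σ = (0, 3, 2, 1): 1 + 17 + (-8) + 13 = 23
σ = (1, 0, 2, 3): 4 + 0 + (-8) + 20 = 16
σ = (1, 0, 3, 2): 4 + 0 + 18 + 16 = 38
σ = (1, 2, 0, 3): 4 + 9 + 21 + 20 = 54
σ = (1, 2, 3, 0): 4 + 9 + 18 + 8 = 39
σ = (1, 3, 0, 2): 4 + 17 + 21 + 16 = 58
σ = (1, 3, 2, 0): 4 + 17 + (-8) + 8 = 21
σ = (2, 0, 1, 3): 2 + 0 + 12 + 20 = 34
σ = (2, 0, 3, 1): 2 + 0 + 18 + 13 = 33
σ = (2, 1, 0, 3): 2 + (-1) + 21 + 20 = 42
σ = (2, 1, 3, 0): 2 + (-1) + 18 + 8 = 27
σ = (2, 3, 0, 1): 2 + 17 + 21 + 13 = 53
σ = (2, 3, 1, 0): 2 + 17 + 12 + 8 = 39
σ = (3, 0, 1, 2): 17 + 0 + 12 + 16 = 45
σ = (3, 0, 2, 1): 17 + 0 + (-8) + 13 = 22
σ = (3, 1, 0, 2): 17 + (-1) + 21 + 16 = 53
σ = (3, 1, 2, 0): 17 + (-1) + (-8) + 8 = 16
σ = (3, 2, 0, 1): 17 + 9 + 21 + 13 = 60
σ = (3, 2, 1, 0): 17 + 9 + 12 + 8 = 46
Optimal value attained by: σ = (0, 1, 2, 3).
Answer: det⊕(T) = 12; verdict: NONSINGULAR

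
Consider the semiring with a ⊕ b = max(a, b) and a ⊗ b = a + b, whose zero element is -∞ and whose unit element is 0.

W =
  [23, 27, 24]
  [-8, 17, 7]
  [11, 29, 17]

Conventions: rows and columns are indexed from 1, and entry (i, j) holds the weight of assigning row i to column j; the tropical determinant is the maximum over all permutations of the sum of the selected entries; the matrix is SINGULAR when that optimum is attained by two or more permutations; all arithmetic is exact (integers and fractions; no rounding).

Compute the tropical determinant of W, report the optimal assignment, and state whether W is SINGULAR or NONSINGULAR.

σ = (1, 2, 3): 23 + 17 + 17 = 57
σ = (1, 3, 2): 23 + 7 + 29 = 59
σ = (2, 1, 3): 27 + (-8) + 17 = 36
σ = (2, 3, 1): 27 + 7 + 11 = 45
σ = (3, 1, 2): 24 + (-8) + 29 = 45
σ = (3, 2, 1): 24 + 17 + 11 = 52
Optimal value attained by: σ = (1, 3, 2).
Answer: det⊕(W) = 59; verdict: NONSINGULAR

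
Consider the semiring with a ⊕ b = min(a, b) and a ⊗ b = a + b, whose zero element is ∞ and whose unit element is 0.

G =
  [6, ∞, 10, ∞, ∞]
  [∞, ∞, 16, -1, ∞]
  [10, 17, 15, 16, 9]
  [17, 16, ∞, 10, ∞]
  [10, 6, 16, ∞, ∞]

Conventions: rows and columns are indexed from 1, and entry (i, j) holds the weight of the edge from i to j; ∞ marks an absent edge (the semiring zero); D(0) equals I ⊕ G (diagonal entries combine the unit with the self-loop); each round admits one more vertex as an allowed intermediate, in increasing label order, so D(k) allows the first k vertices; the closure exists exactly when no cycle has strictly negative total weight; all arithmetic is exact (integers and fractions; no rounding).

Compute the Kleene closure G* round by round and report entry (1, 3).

D(0):
  [0, ∞, 10, ∞, ∞]
  [∞, 0, 16, -1, ∞]
  [10, 17, 0, 16, 9]
  [17, 16, ∞, 0, ∞]
  [10, 6, 16, ∞, 0]
D(1):
  [0, ∞, 10, ∞, ∞]
  [∞, 0, 16, -1, ∞]
  [10, 17, 0, 16, 9]
  [17, 16, 27, 0, ∞]
  [10, 6, 16, ∞, 0]
D(2):
  [0, ∞, 10, ∞, ∞]
  [∞, 0, 16, -1, ∞]
  [10, 17, 0, 16, 9]
  [17, 16, 27, 0, ∞]
  [10, 6, 16, 5, 0]
D(3):
  [0, 27, 10, 26, 19]
  [26, 0, 16, -1, 25]
  [10, 17, 0, 16, 9]
  [17, 16, 27, 0, 36]
  [10, 6, 16, 5, 0]
D(4):
  [0, 27, 10, 26, 19]
  [16, 0, 16, -1, 25]
  [10, 17, 0, 16, 9]
  [17, 16, 27, 0, 36]
  [10, 6, 16, 5, 0]
D(5):
  [0, 25, 10, 24, 19]
  [16, 0, 16, -1, 25]
  [10, 15, 0, 14, 9]
  [17, 16, 27, 0, 36]
  [10, 6, 16, 5, 0]
Answer: G*[1][3] = 10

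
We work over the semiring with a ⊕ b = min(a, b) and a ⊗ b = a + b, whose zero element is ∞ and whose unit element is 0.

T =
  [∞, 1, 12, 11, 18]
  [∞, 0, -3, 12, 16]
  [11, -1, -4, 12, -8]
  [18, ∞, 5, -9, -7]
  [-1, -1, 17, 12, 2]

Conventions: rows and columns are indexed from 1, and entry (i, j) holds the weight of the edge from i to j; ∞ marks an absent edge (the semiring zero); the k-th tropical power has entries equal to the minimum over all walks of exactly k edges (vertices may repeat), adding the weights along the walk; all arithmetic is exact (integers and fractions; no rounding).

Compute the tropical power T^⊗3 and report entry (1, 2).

T^⊗2:
  [17, 1, -2, 2, 4]
  [8, -4, -7, 3, -11]
  [-9, -9, -8, 3, -12]
  [-8, -8, -4, -18, -16]
  [1, -1, -4, 3, 4]
T^⊗3:
  [3, -3, -6, -7, -10]
  [-12, -12, -11, -6, -15]
  [-13, -13, -12, -6, -16]
  [-17, -17, -13, -27, -25]
  [3, -5, -8, -6, -12]
Key observation: the optimum is the walk 1->2->3->2, with weight 1 + (-3) + (-1) = -3.
Optimal value attained by: walk 1->2->3->2.
Answer: (T^⊗3)[1][2] = -3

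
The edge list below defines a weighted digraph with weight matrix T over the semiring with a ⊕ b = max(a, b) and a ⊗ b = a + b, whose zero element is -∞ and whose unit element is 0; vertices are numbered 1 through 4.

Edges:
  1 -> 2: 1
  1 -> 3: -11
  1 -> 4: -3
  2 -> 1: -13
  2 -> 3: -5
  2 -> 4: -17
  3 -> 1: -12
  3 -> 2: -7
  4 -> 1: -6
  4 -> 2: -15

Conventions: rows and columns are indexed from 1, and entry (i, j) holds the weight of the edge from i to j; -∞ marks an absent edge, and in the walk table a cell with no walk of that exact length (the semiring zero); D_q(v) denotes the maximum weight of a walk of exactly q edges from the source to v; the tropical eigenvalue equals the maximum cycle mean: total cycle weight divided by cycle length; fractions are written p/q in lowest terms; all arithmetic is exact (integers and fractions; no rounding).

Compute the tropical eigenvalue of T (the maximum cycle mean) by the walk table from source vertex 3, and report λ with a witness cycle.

q=0: [-∞, -∞, 0, -∞]
q=1: [-12, -7, -∞, -∞]
q=2: [-20, -11, -12, -15]
q=3: [-21, -19, -16, -23]
q=4: [-28, -20, -24, -24]
Optimal cycle mean attained by: cycle 1->4->1, total (-3) + (-6), length 2.
Answer: λ = -9/2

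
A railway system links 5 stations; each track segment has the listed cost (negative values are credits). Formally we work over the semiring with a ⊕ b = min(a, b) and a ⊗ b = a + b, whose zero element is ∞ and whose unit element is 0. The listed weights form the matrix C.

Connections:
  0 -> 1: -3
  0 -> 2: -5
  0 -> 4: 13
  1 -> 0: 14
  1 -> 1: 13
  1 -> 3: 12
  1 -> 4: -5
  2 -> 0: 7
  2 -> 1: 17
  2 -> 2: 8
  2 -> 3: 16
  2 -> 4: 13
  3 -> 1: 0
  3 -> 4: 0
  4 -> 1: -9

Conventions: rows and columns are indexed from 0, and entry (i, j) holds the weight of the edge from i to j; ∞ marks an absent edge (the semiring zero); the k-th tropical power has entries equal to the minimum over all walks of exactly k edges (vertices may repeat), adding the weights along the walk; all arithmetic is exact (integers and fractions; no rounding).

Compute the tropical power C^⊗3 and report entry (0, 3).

C^⊗2:
  [2, 4, 3, 9, -8]
  [27, -14, 9, 25, 8]
  [15, 4, 2, 24, 12]
  [14, -9, ∞, 12, -5]
  [5, 4, ∞, 3, -14]
C^⊗3:
  [10, -17, -3, 16, -1]
  [0, -1, 17, -2, -19]
  [9, 3, 10, 16, -1]
  [5, -14, 9, 3, -14]
  [18, -23, 0, 16, -1]
Key observation: the optimum is the walk 0->4->1->3, with weight 13 + (-9) + 12 = 16.
Optimal value attained by: walk 0->4->1->3.
Answer: (C^⊗3)[0][3] = 16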